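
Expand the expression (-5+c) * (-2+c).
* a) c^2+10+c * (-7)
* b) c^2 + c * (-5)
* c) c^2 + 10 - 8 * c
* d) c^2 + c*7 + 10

Expanding (-5+c) * (-2+c):
= c^2+10+c * (-7)
a) c^2+10+c * (-7)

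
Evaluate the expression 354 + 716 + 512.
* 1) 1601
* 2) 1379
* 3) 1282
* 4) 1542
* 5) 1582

First: 354 + 716 = 1070
Then: 1070 + 512 = 1582
5) 1582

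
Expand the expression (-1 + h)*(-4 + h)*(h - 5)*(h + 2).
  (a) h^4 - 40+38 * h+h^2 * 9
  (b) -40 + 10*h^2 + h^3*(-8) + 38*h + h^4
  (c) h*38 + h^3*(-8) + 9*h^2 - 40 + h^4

Expanding (-1 + h)*(-4 + h)*(h - 5)*(h + 2):
= h*38 + h^3*(-8) + 9*h^2 - 40 + h^4
c) h*38 + h^3*(-8) + 9*h^2 - 40 + h^4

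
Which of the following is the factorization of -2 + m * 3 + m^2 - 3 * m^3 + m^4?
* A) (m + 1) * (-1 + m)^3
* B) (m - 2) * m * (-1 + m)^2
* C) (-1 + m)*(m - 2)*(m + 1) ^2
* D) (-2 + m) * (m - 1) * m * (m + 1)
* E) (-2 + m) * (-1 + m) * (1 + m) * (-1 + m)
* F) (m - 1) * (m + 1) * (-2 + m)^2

We need to factor -2 + m * 3 + m^2 - 3 * m^3 + m^4.
The factored form is (-2 + m) * (-1 + m) * (1 + m) * (-1 + m).
E) (-2 + m) * (-1 + m) * (1 + m) * (-1 + m)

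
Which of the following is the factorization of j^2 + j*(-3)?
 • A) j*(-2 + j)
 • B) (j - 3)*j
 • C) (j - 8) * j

We need to factor j^2 + j*(-3).
The factored form is (j - 3)*j.
B) (j - 3)*j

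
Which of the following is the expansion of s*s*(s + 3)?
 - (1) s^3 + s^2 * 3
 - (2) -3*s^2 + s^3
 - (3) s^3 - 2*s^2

Expanding s*s*(s + 3):
= s^3 + s^2 * 3
1) s^3 + s^2 * 3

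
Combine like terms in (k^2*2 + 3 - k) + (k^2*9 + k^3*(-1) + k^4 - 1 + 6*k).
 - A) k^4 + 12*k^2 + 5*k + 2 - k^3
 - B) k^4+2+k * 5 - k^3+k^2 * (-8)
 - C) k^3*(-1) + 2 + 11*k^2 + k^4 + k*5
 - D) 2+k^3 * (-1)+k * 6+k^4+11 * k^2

Adding the polynomials and combining like terms:
(k^2*2 + 3 - k) + (k^2*9 + k^3*(-1) + k^4 - 1 + 6*k)
= k^3*(-1) + 2 + 11*k^2 + k^4 + k*5
C) k^3*(-1) + 2 + 11*k^2 + k^4 + k*5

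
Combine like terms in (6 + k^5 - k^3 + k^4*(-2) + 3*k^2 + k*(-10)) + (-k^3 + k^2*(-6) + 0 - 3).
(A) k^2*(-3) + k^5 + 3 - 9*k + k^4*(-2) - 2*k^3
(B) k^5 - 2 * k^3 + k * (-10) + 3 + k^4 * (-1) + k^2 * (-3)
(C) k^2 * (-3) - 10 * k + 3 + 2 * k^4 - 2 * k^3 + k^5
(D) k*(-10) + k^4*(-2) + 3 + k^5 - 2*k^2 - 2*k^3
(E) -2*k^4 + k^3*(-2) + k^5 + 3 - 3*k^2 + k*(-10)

Adding the polynomials and combining like terms:
(6 + k^5 - k^3 + k^4*(-2) + 3*k^2 + k*(-10)) + (-k^3 + k^2*(-6) + 0 - 3)
= -2*k^4 + k^3*(-2) + k^5 + 3 - 3*k^2 + k*(-10)
E) -2*k^4 + k^3*(-2) + k^5 + 3 - 3*k^2 + k*(-10)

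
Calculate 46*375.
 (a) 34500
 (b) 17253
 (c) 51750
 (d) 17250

46 * 375 = 17250
d) 17250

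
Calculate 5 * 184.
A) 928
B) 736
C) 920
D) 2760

5 * 184 = 920
C) 920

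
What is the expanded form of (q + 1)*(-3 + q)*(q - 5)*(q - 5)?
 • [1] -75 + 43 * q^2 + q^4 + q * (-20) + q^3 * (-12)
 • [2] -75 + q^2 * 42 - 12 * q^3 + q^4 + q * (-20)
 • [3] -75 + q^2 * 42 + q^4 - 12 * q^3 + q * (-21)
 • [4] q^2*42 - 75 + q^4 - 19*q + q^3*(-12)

Expanding (q + 1)*(-3 + q)*(q - 5)*(q - 5):
= -75 + q^2 * 42 - 12 * q^3 + q^4 + q * (-20)
2) -75 + q^2 * 42 - 12 * q^3 + q^4 + q * (-20)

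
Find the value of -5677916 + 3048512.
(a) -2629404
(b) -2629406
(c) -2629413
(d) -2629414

-5677916 + 3048512 = -2629404
a) -2629404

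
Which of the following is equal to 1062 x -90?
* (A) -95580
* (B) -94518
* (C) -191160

1062 * -90 = -95580
A) -95580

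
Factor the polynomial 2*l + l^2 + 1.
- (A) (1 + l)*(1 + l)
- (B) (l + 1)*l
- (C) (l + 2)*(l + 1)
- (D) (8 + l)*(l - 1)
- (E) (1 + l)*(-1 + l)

We need to factor 2*l + l^2 + 1.
The factored form is (1 + l)*(1 + l).
A) (1 + l)*(1 + l)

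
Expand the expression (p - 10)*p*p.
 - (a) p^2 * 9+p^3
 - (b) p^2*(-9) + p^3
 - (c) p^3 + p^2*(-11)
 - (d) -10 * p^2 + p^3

Expanding (p - 10)*p*p:
= -10 * p^2 + p^3
d) -10 * p^2 + p^3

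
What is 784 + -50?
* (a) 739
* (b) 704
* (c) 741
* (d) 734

784 + -50 = 734
d) 734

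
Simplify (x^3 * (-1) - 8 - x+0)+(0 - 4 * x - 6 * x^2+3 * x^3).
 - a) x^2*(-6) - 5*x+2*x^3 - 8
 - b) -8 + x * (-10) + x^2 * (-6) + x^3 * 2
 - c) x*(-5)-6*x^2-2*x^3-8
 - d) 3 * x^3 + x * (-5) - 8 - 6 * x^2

Adding the polynomials and combining like terms:
(x^3*(-1) - 8 - x + 0) + (0 - 4*x - 6*x^2 + 3*x^3)
= x^2*(-6) - 5*x+2*x^3 - 8
a) x^2*(-6) - 5*x+2*x^3 - 8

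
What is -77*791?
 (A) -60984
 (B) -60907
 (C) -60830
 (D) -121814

-77 * 791 = -60907
B) -60907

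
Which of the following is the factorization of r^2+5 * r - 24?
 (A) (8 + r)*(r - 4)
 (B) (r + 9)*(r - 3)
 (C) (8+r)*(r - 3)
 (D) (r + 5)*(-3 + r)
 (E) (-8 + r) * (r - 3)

We need to factor r^2+5 * r - 24.
The factored form is (8+r)*(r - 3).
C) (8+r)*(r - 3)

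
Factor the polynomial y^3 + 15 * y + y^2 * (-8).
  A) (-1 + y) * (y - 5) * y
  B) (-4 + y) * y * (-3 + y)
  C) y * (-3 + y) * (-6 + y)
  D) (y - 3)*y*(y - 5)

We need to factor y^3 + 15 * y + y^2 * (-8).
The factored form is (y - 3)*y*(y - 5).
D) (y - 3)*y*(y - 5)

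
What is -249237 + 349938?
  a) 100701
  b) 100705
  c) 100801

-249237 + 349938 = 100701
a) 100701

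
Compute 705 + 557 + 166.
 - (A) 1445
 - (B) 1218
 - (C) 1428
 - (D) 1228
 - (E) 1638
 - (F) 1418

First: 705 + 557 = 1262
Then: 1262 + 166 = 1428
C) 1428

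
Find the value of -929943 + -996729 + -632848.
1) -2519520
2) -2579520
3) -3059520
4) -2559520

First: -929943 + -996729 = -1926672
Then: -1926672 + -632848 = -2559520
4) -2559520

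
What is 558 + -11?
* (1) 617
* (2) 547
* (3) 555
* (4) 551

558 + -11 = 547
2) 547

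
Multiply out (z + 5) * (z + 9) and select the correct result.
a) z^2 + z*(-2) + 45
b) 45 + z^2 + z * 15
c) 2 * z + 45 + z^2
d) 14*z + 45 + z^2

Expanding (z + 5) * (z + 9):
= 14*z + 45 + z^2
d) 14*z + 45 + z^2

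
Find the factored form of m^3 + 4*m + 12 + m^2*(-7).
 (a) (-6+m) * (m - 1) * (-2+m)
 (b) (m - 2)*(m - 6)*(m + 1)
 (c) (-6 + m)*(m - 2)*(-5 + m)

We need to factor m^3 + 4*m + 12 + m^2*(-7).
The factored form is (m - 2)*(m - 6)*(m + 1).
b) (m - 2)*(m - 6)*(m + 1)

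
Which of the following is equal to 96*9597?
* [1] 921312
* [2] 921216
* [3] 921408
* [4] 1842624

96 * 9597 = 921312
1) 921312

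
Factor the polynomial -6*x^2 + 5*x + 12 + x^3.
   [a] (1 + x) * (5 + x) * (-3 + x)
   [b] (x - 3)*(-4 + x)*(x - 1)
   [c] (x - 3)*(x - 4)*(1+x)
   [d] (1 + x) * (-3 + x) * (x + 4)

We need to factor -6*x^2 + 5*x + 12 + x^3.
The factored form is (x - 3)*(x - 4)*(1+x).
c) (x - 3)*(x - 4)*(1+x)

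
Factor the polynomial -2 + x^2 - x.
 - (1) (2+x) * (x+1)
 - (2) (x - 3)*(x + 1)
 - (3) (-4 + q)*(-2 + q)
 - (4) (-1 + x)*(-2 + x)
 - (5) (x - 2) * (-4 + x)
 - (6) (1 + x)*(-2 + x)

We need to factor -2 + x^2 - x.
The factored form is (1 + x)*(-2 + x).
6) (1 + x)*(-2 + x)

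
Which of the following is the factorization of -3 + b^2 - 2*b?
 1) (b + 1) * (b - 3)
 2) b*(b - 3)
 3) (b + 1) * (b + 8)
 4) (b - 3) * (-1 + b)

We need to factor -3 + b^2 - 2*b.
The factored form is (b + 1) * (b - 3).
1) (b + 1) * (b - 3)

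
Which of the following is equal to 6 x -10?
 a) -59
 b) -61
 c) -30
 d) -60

6 * -10 = -60
d) -60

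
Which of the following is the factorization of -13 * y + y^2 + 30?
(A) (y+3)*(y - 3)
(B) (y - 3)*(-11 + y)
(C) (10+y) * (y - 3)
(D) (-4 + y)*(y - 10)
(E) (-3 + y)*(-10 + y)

We need to factor -13 * y + y^2 + 30.
The factored form is (-3 + y)*(-10 + y).
E) (-3 + y)*(-10 + y)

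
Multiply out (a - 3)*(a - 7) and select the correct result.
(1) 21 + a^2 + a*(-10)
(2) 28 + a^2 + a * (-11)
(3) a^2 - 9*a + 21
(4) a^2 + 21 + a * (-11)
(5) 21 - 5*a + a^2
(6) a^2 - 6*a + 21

Expanding (a - 3)*(a - 7):
= 21 + a^2 + a*(-10)
1) 21 + a^2 + a*(-10)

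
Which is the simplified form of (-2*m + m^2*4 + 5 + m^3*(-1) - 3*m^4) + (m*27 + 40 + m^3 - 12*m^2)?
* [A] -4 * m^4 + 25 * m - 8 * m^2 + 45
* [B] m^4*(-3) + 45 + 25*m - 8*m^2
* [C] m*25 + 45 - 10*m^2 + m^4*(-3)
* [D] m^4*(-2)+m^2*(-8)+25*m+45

Adding the polynomials and combining like terms:
(-2*m + m^2*4 + 5 + m^3*(-1) - 3*m^4) + (m*27 + 40 + m^3 - 12*m^2)
= m^4*(-3) + 45 + 25*m - 8*m^2
B) m^4*(-3) + 45 + 25*m - 8*m^2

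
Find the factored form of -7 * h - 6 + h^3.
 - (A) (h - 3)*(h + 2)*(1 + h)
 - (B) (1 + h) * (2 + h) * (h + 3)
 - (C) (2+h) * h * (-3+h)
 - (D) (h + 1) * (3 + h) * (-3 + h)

We need to factor -7 * h - 6 + h^3.
The factored form is (h - 3)*(h + 2)*(1 + h).
A) (h - 3)*(h + 2)*(1 + h)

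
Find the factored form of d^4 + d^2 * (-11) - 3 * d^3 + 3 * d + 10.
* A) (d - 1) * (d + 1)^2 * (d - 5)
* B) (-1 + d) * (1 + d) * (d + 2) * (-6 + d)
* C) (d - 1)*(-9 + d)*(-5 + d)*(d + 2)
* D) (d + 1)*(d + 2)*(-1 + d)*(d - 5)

We need to factor d^4 + d^2 * (-11) - 3 * d^3 + 3 * d + 10.
The factored form is (d + 1)*(d + 2)*(-1 + d)*(d - 5).
D) (d + 1)*(d + 2)*(-1 + d)*(d - 5)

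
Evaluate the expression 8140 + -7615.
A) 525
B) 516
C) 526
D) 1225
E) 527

8140 + -7615 = 525
A) 525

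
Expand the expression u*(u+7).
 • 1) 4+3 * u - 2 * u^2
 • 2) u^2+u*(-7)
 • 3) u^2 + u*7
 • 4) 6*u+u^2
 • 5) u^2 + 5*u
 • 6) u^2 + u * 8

Expanding u*(u+7):
= u^2 + u*7
3) u^2 + u*7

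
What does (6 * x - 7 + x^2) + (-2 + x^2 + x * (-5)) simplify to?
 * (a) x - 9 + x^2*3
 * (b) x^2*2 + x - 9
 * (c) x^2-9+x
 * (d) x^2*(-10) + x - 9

Adding the polynomials and combining like terms:
(6*x - 7 + x^2) + (-2 + x^2 + x*(-5))
= x^2*2 + x - 9
b) x^2*2 + x - 9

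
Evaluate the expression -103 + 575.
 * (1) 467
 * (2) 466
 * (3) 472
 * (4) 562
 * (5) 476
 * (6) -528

-103 + 575 = 472
3) 472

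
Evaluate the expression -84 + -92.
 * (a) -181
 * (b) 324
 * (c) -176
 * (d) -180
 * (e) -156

-84 + -92 = -176
c) -176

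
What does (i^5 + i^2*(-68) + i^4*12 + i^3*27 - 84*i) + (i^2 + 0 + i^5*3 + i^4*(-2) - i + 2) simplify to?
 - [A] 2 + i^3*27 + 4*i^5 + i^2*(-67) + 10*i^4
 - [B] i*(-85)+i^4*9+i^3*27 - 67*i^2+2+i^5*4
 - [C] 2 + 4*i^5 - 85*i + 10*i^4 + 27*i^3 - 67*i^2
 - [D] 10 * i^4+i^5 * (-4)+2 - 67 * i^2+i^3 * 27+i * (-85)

Adding the polynomials and combining like terms:
(i^5 + i^2*(-68) + i^4*12 + i^3*27 - 84*i) + (i^2 + 0 + i^5*3 + i^4*(-2) - i + 2)
= 2 + 4*i^5 - 85*i + 10*i^4 + 27*i^3 - 67*i^2
C) 2 + 4*i^5 - 85*i + 10*i^4 + 27*i^3 - 67*i^2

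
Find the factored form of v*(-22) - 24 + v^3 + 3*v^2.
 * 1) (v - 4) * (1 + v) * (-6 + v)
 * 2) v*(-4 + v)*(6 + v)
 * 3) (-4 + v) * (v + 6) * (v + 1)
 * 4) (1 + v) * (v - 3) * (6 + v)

We need to factor v*(-22) - 24 + v^3 + 3*v^2.
The factored form is (-4 + v) * (v + 6) * (v + 1).
3) (-4 + v) * (v + 6) * (v + 1)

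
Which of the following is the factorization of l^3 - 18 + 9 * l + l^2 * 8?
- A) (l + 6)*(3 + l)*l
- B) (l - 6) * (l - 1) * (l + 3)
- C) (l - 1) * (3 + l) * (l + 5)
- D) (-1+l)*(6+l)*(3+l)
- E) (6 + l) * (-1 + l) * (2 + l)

We need to factor l^3 - 18 + 9 * l + l^2 * 8.
The factored form is (-1+l)*(6+l)*(3+l).
D) (-1+l)*(6+l)*(3+l)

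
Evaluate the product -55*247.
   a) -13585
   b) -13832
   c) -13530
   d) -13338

-55 * 247 = -13585
a) -13585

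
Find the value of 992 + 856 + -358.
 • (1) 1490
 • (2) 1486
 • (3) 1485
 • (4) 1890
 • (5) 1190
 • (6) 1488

First: 992 + 856 = 1848
Then: 1848 + -358 = 1490
1) 1490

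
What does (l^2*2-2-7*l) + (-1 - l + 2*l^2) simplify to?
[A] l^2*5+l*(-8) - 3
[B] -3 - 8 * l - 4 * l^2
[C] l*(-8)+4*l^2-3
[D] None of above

Adding the polynomials and combining like terms:
(l^2*2 - 2 - 7*l) + (-1 - l + 2*l^2)
= l*(-8)+4*l^2-3
C) l*(-8)+4*l^2-3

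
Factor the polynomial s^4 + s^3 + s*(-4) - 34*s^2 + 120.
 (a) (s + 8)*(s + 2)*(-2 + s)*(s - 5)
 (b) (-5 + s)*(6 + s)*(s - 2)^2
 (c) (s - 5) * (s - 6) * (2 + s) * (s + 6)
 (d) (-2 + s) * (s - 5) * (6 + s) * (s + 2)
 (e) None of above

We need to factor s^4 + s^3 + s*(-4) - 34*s^2 + 120.
The factored form is (-2 + s) * (s - 5) * (6 + s) * (s + 2).
d) (-2 + s) * (s - 5) * (6 + s) * (s + 2)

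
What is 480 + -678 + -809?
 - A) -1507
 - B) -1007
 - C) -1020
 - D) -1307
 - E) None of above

First: 480 + -678 = -198
Then: -198 + -809 = -1007
B) -1007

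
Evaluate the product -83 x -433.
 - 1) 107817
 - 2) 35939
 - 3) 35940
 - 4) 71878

-83 * -433 = 35939
2) 35939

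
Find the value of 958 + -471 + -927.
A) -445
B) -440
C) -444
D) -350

First: 958 + -471 = 487
Then: 487 + -927 = -440
B) -440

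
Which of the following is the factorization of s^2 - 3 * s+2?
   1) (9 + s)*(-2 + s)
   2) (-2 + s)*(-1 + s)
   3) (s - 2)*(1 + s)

We need to factor s^2 - 3 * s+2.
The factored form is (-2 + s)*(-1 + s).
2) (-2 + s)*(-1 + s)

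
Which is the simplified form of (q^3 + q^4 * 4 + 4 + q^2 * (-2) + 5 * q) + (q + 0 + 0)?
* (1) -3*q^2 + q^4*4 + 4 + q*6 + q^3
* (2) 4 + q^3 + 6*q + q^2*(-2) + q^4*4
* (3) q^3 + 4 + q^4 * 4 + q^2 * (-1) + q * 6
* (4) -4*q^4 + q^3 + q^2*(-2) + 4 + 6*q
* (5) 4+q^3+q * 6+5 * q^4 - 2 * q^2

Adding the polynomials and combining like terms:
(q^3 + q^4*4 + 4 + q^2*(-2) + 5*q) + (q + 0 + 0)
= 4 + q^3 + 6*q + q^2*(-2) + q^4*4
2) 4 + q^3 + 6*q + q^2*(-2) + q^4*4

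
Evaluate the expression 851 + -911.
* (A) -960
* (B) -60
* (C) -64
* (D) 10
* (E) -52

851 + -911 = -60
B) -60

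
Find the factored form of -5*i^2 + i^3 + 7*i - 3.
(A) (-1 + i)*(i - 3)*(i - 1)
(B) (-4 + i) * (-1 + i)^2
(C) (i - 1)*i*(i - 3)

We need to factor -5*i^2 + i^3 + 7*i - 3.
The factored form is (-1 + i)*(i - 3)*(i - 1).
A) (-1 + i)*(i - 3)*(i - 1)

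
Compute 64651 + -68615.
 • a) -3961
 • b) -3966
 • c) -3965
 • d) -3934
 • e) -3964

64651 + -68615 = -3964
e) -3964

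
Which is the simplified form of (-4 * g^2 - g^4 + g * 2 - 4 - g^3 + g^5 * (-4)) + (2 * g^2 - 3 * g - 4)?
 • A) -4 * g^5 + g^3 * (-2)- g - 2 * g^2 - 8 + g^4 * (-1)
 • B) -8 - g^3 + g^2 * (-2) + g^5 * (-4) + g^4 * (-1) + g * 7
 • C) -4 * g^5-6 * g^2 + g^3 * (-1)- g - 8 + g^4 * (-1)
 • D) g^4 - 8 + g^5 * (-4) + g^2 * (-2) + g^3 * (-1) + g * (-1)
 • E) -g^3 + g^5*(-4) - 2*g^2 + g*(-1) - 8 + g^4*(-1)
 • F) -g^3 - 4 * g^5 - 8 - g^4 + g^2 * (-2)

Adding the polynomials and combining like terms:
(-4*g^2 - g^4 + g*2 - 4 - g^3 + g^5*(-4)) + (2*g^2 - 3*g - 4)
= -g^3 + g^5*(-4) - 2*g^2 + g*(-1) - 8 + g^4*(-1)
E) -g^3 + g^5*(-4) - 2*g^2 + g*(-1) - 8 + g^4*(-1)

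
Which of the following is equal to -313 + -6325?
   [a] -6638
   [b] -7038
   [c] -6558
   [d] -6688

-313 + -6325 = -6638
a) -6638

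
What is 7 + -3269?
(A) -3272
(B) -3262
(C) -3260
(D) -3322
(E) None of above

7 + -3269 = -3262
B) -3262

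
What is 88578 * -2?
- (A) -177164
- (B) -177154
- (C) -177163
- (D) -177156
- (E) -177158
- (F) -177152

88578 * -2 = -177156
D) -177156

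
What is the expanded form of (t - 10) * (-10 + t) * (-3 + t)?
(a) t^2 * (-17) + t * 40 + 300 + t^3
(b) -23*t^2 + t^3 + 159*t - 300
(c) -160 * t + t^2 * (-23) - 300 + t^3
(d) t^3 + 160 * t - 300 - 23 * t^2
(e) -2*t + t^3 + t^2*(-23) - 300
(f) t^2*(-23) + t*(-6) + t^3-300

Expanding (t - 10) * (-10 + t) * (-3 + t):
= t^3 + 160 * t - 300 - 23 * t^2
d) t^3 + 160 * t - 300 - 23 * t^2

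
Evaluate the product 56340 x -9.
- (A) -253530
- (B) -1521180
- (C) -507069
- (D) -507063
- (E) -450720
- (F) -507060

56340 * -9 = -507060
F) -507060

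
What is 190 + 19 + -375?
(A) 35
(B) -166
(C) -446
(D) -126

First: 190 + 19 = 209
Then: 209 + -375 = -166
B) -166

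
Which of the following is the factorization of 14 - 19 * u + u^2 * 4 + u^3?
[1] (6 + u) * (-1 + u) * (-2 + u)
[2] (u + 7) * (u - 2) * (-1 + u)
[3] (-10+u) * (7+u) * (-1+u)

We need to factor 14 - 19 * u + u^2 * 4 + u^3.
The factored form is (u + 7) * (u - 2) * (-1 + u).
2) (u + 7) * (u - 2) * (-1 + u)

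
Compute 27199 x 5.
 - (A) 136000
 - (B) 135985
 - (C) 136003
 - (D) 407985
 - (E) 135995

27199 * 5 = 135995
E) 135995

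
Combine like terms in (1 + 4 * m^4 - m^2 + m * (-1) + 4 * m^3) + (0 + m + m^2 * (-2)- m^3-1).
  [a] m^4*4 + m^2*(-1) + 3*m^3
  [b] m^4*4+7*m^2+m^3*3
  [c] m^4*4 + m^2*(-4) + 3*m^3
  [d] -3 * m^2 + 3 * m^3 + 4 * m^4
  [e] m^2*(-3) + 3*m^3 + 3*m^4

Adding the polynomials and combining like terms:
(1 + 4*m^4 - m^2 + m*(-1) + 4*m^3) + (0 + m + m^2*(-2) - m^3 - 1)
= -3 * m^2 + 3 * m^3 + 4 * m^4
d) -3 * m^2 + 3 * m^3 + 4 * m^4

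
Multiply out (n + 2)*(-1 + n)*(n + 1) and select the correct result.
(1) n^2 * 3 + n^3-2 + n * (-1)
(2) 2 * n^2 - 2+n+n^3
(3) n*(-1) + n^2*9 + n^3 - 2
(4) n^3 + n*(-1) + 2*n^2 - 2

Expanding (n + 2)*(-1 + n)*(n + 1):
= n^3 + n*(-1) + 2*n^2 - 2
4) n^3 + n*(-1) + 2*n^2 - 2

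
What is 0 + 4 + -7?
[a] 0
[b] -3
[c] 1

First: 0 + 4 = 4
Then: 4 + -7 = -3
b) -3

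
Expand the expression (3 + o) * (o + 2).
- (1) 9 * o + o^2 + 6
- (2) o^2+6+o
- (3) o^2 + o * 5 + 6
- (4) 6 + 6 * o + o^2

Expanding (3 + o) * (o + 2):
= o^2 + o * 5 + 6
3) o^2 + o * 5 + 6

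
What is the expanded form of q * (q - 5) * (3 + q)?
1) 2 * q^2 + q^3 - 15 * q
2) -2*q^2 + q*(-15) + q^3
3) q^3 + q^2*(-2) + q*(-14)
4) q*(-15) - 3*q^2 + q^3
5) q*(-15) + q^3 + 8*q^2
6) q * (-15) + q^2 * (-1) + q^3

Expanding q * (q - 5) * (3 + q):
= -2*q^2 + q*(-15) + q^3
2) -2*q^2 + q*(-15) + q^3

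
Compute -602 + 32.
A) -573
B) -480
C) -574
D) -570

-602 + 32 = -570
D) -570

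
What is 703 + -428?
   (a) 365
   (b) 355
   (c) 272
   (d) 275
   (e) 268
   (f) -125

703 + -428 = 275
d) 275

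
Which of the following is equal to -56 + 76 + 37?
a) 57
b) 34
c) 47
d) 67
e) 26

First: -56 + 76 = 20
Then: 20 + 37 = 57
a) 57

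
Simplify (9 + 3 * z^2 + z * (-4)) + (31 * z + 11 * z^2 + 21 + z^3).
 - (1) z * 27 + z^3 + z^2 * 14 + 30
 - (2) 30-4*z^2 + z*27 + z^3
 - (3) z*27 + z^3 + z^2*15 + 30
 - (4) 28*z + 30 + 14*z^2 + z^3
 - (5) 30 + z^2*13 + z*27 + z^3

Adding the polynomials and combining like terms:
(9 + 3*z^2 + z*(-4)) + (31*z + 11*z^2 + 21 + z^3)
= z * 27 + z^3 + z^2 * 14 + 30
1) z * 27 + z^3 + z^2 * 14 + 30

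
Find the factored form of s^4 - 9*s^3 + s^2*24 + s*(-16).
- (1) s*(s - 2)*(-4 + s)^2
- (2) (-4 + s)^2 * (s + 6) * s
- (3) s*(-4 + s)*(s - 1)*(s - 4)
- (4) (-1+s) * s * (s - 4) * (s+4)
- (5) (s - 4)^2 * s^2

We need to factor s^4 - 9*s^3 + s^2*24 + s*(-16).
The factored form is s*(-4 + s)*(s - 1)*(s - 4).
3) s*(-4 + s)*(s - 1)*(s - 4)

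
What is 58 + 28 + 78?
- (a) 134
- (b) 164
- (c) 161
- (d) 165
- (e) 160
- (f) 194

First: 58 + 28 = 86
Then: 86 + 78 = 164
b) 164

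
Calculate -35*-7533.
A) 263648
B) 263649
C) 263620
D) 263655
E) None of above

-35 * -7533 = 263655
D) 263655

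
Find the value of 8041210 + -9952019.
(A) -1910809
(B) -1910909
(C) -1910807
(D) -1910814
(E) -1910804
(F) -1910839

8041210 + -9952019 = -1910809
A) -1910809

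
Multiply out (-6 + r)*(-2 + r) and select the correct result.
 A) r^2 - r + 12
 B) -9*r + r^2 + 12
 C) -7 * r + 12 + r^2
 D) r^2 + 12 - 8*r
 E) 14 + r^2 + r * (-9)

Expanding (-6 + r)*(-2 + r):
= r^2 + 12 - 8*r
D) r^2 + 12 - 8*r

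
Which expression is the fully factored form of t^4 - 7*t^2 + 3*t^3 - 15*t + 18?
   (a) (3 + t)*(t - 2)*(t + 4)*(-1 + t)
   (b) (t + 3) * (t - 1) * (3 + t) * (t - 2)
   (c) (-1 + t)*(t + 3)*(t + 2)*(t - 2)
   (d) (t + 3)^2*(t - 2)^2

We need to factor t^4 - 7*t^2 + 3*t^3 - 15*t + 18.
The factored form is (t + 3) * (t - 1) * (3 + t) * (t - 2).
b) (t + 3) * (t - 1) * (3 + t) * (t - 2)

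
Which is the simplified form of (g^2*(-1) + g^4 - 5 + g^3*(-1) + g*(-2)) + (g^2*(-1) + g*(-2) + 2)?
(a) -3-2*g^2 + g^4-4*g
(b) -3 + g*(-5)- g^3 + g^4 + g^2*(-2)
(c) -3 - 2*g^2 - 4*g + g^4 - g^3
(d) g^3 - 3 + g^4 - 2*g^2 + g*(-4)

Adding the polynomials and combining like terms:
(g^2*(-1) + g^4 - 5 + g^3*(-1) + g*(-2)) + (g^2*(-1) + g*(-2) + 2)
= -3 - 2*g^2 - 4*g + g^4 - g^3
c) -3 - 2*g^2 - 4*g + g^4 - g^3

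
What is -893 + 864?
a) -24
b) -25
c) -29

-893 + 864 = -29
c) -29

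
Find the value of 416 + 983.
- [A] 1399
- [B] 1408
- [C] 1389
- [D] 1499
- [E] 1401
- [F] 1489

416 + 983 = 1399
A) 1399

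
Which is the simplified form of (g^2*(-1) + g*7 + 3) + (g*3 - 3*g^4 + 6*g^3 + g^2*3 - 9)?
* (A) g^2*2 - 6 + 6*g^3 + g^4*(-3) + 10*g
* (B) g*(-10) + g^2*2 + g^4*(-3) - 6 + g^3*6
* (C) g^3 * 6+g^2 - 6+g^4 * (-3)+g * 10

Adding the polynomials and combining like terms:
(g^2*(-1) + g*7 + 3) + (g*3 - 3*g^4 + 6*g^3 + g^2*3 - 9)
= g^2*2 - 6 + 6*g^3 + g^4*(-3) + 10*g
A) g^2*2 - 6 + 6*g^3 + g^4*(-3) + 10*g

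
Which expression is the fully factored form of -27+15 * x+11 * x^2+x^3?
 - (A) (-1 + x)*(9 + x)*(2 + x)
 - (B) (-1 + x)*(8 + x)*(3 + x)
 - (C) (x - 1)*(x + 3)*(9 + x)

We need to factor -27+15 * x+11 * x^2+x^3.
The factored form is (x - 1)*(x + 3)*(9 + x).
C) (x - 1)*(x + 3)*(9 + x)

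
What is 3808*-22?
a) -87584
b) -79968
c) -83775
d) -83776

3808 * -22 = -83776
d) -83776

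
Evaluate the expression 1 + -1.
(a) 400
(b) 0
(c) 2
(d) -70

1 + -1 = 0
b) 0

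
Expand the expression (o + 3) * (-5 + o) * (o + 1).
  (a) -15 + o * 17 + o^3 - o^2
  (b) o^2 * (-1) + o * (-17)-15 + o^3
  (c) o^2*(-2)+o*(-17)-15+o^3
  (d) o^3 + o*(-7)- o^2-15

Expanding (o + 3) * (-5 + o) * (o + 1):
= o^2 * (-1) + o * (-17)-15 + o^3
b) o^2 * (-1) + o * (-17)-15 + o^3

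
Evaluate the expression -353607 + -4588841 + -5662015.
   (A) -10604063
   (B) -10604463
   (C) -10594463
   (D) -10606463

First: -353607 + -4588841 = -4942448
Then: -4942448 + -5662015 = -10604463
B) -10604463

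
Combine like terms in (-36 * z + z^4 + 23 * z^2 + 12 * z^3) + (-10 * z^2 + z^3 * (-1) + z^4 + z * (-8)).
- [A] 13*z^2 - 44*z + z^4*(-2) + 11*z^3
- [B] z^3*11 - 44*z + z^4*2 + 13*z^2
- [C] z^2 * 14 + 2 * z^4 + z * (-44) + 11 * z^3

Adding the polynomials and combining like terms:
(-36*z + z^4 + 23*z^2 + 12*z^3) + (-10*z^2 + z^3*(-1) + z^4 + z*(-8))
= z^3*11 - 44*z + z^4*2 + 13*z^2
B) z^3*11 - 44*z + z^4*2 + 13*z^2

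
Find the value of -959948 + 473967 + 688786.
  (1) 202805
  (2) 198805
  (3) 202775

First: -959948 + 473967 = -485981
Then: -485981 + 688786 = 202805
1) 202805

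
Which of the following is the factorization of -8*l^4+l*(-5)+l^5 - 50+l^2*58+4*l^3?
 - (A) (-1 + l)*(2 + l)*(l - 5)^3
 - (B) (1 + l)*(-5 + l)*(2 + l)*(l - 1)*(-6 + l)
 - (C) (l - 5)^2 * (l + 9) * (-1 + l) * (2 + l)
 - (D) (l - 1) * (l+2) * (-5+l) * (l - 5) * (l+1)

We need to factor -8*l^4+l*(-5)+l^5 - 50+l^2*58+4*l^3.
The factored form is (l - 1) * (l+2) * (-5+l) * (l - 5) * (l+1).
D) (l - 1) * (l+2) * (-5+l) * (l - 5) * (l+1)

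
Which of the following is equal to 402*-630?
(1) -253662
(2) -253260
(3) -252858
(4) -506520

402 * -630 = -253260
2) -253260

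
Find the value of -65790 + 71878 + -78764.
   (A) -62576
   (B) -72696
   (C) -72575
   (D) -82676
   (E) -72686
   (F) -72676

First: -65790 + 71878 = 6088
Then: 6088 + -78764 = -72676
F) -72676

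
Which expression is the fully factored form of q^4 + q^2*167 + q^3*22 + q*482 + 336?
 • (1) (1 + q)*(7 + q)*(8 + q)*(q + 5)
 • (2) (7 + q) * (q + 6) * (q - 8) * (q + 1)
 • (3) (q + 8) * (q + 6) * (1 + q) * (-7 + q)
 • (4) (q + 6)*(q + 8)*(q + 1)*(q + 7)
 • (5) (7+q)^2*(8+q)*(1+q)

We need to factor q^4 + q^2*167 + q^3*22 + q*482 + 336.
The factored form is (q + 6)*(q + 8)*(q + 1)*(q + 7).
4) (q + 6)*(q + 8)*(q + 1)*(q + 7)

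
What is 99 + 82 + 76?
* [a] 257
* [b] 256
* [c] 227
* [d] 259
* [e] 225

First: 99 + 82 = 181
Then: 181 + 76 = 257
a) 257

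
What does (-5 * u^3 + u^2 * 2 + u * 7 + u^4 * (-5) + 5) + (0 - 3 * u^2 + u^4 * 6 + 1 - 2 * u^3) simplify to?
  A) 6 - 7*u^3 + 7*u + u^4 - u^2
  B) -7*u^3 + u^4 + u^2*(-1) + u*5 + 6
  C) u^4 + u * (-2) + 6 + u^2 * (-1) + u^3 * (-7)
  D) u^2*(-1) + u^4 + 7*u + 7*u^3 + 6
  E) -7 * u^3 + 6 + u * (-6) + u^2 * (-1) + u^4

Adding the polynomials and combining like terms:
(-5*u^3 + u^2*2 + u*7 + u^4*(-5) + 5) + (0 - 3*u^2 + u^4*6 + 1 - 2*u^3)
= 6 - 7*u^3 + 7*u + u^4 - u^2
A) 6 - 7*u^3 + 7*u + u^4 - u^2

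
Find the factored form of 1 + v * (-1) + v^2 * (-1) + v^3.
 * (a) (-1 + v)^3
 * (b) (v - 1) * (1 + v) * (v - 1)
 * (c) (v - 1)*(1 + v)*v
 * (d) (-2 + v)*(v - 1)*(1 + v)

We need to factor 1 + v * (-1) + v^2 * (-1) + v^3.
The factored form is (v - 1) * (1 + v) * (v - 1).
b) (v - 1) * (1 + v) * (v - 1)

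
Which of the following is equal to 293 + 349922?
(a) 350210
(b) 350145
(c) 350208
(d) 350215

293 + 349922 = 350215
d) 350215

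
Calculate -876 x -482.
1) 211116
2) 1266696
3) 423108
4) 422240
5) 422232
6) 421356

-876 * -482 = 422232
5) 422232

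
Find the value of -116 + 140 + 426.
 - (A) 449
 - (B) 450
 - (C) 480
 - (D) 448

First: -116 + 140 = 24
Then: 24 + 426 = 450
B) 450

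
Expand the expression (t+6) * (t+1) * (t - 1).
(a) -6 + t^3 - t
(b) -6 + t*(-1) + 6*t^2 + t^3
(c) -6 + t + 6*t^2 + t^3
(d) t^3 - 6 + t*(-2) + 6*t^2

Expanding (t+6) * (t+1) * (t - 1):
= -6 + t*(-1) + 6*t^2 + t^3
b) -6 + t*(-1) + 6*t^2 + t^3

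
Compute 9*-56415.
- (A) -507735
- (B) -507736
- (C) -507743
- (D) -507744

9 * -56415 = -507735
A) -507735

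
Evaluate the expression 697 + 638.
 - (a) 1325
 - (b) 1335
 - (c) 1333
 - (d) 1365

697 + 638 = 1335
b) 1335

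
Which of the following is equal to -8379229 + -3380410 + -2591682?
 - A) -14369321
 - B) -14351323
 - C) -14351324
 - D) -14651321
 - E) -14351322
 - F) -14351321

First: -8379229 + -3380410 = -11759639
Then: -11759639 + -2591682 = -14351321
F) -14351321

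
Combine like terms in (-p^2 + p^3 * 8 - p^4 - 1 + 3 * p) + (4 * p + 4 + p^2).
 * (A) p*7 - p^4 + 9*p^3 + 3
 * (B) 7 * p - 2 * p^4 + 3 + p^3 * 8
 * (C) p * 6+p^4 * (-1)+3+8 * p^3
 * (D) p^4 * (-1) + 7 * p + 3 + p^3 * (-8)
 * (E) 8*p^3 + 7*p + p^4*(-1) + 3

Adding the polynomials and combining like terms:
(-p^2 + p^3*8 - p^4 - 1 + 3*p) + (4*p + 4 + p^2)
= 8*p^3 + 7*p + p^4*(-1) + 3
E) 8*p^3 + 7*p + p^4*(-1) + 3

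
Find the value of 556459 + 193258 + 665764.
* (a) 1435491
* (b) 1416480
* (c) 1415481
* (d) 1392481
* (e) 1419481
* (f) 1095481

First: 556459 + 193258 = 749717
Then: 749717 + 665764 = 1415481
c) 1415481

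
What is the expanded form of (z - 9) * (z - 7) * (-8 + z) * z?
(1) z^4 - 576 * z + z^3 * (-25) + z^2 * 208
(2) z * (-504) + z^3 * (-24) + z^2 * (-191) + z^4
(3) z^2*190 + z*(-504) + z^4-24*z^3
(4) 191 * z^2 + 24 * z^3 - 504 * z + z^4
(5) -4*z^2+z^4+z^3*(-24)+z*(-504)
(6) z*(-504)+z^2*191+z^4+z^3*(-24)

Expanding (z - 9) * (z - 7) * (-8 + z) * z:
= z*(-504)+z^2*191+z^4+z^3*(-24)
6) z*(-504)+z^2*191+z^4+z^3*(-24)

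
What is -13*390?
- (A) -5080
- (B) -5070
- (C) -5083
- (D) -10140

-13 * 390 = -5070
B) -5070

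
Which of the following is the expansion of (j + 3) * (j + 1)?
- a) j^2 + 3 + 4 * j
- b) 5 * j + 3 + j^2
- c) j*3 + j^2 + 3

Expanding (j + 3) * (j + 1):
= j^2 + 3 + 4 * j
a) j^2 + 3 + 4 * j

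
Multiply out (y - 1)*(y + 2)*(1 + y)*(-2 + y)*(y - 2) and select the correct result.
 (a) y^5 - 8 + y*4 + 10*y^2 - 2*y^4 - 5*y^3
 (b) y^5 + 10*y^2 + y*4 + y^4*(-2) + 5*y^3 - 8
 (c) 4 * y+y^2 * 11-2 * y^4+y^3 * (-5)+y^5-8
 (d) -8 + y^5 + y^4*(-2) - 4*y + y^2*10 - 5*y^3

Expanding (y - 1)*(y + 2)*(1 + y)*(-2 + y)*(y - 2):
= y^5 - 8 + y*4 + 10*y^2 - 2*y^4 - 5*y^3
a) y^5 - 8 + y*4 + 10*y^2 - 2*y^4 - 5*y^3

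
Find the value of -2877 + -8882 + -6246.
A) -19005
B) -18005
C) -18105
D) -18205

First: -2877 + -8882 = -11759
Then: -11759 + -6246 = -18005
B) -18005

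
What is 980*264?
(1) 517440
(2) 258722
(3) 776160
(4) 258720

980 * 264 = 258720
4) 258720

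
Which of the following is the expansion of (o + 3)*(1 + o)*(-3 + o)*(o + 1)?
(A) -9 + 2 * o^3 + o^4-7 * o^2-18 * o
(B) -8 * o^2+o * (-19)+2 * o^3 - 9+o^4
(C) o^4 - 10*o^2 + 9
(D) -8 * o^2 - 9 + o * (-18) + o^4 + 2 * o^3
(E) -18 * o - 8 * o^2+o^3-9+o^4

Expanding (o + 3)*(1 + o)*(-3 + o)*(o + 1):
= -8 * o^2 - 9 + o * (-18) + o^4 + 2 * o^3
D) -8 * o^2 - 9 + o * (-18) + o^4 + 2 * o^3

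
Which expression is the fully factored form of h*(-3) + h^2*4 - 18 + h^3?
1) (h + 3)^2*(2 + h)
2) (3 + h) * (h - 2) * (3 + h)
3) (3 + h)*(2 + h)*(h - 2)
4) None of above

We need to factor h*(-3) + h^2*4 - 18 + h^3.
The factored form is (3 + h) * (h - 2) * (3 + h).
2) (3 + h) * (h - 2) * (3 + h)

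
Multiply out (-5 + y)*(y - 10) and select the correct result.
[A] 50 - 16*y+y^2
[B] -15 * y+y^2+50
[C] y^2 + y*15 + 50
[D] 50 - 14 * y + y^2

Expanding (-5 + y)*(y - 10):
= -15 * y+y^2+50
B) -15 * y+y^2+50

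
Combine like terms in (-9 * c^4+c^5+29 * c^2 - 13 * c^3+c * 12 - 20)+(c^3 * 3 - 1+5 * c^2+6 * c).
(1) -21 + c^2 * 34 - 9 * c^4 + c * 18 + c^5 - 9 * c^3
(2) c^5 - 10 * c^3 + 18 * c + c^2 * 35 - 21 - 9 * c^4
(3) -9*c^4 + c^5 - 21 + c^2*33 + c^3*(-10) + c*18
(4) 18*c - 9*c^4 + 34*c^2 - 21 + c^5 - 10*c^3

Adding the polynomials and combining like terms:
(-9*c^4 + c^5 + 29*c^2 - 13*c^3 + c*12 - 20) + (c^3*3 - 1 + 5*c^2 + 6*c)
= 18*c - 9*c^4 + 34*c^2 - 21 + c^5 - 10*c^3
4) 18*c - 9*c^4 + 34*c^2 - 21 + c^5 - 10*c^3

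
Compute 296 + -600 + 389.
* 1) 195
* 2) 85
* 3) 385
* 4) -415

First: 296 + -600 = -304
Then: -304 + 389 = 85
2) 85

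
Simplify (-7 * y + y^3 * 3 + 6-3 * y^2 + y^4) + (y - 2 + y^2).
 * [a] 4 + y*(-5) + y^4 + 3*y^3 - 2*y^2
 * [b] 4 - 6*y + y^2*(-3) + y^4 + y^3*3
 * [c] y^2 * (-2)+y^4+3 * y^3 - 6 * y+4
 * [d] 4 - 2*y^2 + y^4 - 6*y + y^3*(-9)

Adding the polynomials and combining like terms:
(-7*y + y^3*3 + 6 - 3*y^2 + y^4) + (y - 2 + y^2)
= y^2 * (-2)+y^4+3 * y^3 - 6 * y+4
c) y^2 * (-2)+y^4+3 * y^3 - 6 * y+4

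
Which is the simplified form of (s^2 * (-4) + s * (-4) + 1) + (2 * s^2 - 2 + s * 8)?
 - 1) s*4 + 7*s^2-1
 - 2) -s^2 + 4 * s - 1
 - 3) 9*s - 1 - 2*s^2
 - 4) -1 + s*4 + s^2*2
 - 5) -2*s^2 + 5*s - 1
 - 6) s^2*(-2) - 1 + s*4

Adding the polynomials and combining like terms:
(s^2*(-4) + s*(-4) + 1) + (2*s^2 - 2 + s*8)
= s^2*(-2) - 1 + s*4
6) s^2*(-2) - 1 + s*4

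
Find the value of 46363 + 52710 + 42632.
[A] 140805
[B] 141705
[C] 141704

First: 46363 + 52710 = 99073
Then: 99073 + 42632 = 141705
B) 141705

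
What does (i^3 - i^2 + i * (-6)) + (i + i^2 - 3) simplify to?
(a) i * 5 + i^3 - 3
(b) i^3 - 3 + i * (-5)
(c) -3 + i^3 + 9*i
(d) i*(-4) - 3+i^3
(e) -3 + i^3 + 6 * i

Adding the polynomials and combining like terms:
(i^3 - i^2 + i*(-6)) + (i + i^2 - 3)
= i^3 - 3 + i * (-5)
b) i^3 - 3 + i * (-5)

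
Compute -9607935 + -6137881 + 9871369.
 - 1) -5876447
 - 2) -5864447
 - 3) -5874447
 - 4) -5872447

First: -9607935 + -6137881 = -15745816
Then: -15745816 + 9871369 = -5874447
3) -5874447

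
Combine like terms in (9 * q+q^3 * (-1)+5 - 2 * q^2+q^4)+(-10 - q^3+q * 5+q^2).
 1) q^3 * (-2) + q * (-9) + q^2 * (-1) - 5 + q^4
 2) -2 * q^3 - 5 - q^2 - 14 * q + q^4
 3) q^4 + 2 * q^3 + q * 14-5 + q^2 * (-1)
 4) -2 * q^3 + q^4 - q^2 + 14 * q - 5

Adding the polynomials and combining like terms:
(9*q + q^3*(-1) + 5 - 2*q^2 + q^4) + (-10 - q^3 + q*5 + q^2)
= -2 * q^3 + q^4 - q^2 + 14 * q - 5
4) -2 * q^3 + q^4 - q^2 + 14 * q - 5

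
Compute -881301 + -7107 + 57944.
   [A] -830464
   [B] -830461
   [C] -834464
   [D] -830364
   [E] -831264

First: -881301 + -7107 = -888408
Then: -888408 + 57944 = -830464
A) -830464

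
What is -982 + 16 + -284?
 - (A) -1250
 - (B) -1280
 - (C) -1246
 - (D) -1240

First: -982 + 16 = -966
Then: -966 + -284 = -1250
A) -1250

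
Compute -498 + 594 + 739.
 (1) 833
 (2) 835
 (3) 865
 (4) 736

First: -498 + 594 = 96
Then: 96 + 739 = 835
2) 835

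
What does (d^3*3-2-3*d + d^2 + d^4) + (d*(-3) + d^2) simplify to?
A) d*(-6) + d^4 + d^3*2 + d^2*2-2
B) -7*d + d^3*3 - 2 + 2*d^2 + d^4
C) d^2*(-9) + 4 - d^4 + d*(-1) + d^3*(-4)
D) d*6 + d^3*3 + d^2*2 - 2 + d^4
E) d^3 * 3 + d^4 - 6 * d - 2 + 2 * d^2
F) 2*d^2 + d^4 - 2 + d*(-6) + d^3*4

Adding the polynomials and combining like terms:
(d^3*3 - 2 - 3*d + d^2 + d^4) + (d*(-3) + d^2)
= d^3 * 3 + d^4 - 6 * d - 2 + 2 * d^2
E) d^3 * 3 + d^4 - 6 * d - 2 + 2 * d^2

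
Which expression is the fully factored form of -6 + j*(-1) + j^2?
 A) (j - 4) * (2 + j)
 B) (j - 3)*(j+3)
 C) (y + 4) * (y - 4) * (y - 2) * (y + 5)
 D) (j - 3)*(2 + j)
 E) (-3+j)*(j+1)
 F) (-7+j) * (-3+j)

We need to factor -6 + j*(-1) + j^2.
The factored form is (j - 3)*(2 + j).
D) (j - 3)*(2 + j)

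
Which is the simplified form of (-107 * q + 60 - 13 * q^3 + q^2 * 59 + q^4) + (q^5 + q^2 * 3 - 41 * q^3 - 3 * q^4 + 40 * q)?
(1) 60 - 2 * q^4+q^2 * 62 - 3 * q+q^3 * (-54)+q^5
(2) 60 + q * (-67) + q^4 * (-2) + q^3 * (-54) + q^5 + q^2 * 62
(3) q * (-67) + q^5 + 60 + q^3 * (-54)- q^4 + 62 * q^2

Adding the polynomials and combining like terms:
(-107*q + 60 - 13*q^3 + q^2*59 + q^4) + (q^5 + q^2*3 - 41*q^3 - 3*q^4 + 40*q)
= 60 + q * (-67) + q^4 * (-2) + q^3 * (-54) + q^5 + q^2 * 62
2) 60 + q * (-67) + q^4 * (-2) + q^3 * (-54) + q^5 + q^2 * 62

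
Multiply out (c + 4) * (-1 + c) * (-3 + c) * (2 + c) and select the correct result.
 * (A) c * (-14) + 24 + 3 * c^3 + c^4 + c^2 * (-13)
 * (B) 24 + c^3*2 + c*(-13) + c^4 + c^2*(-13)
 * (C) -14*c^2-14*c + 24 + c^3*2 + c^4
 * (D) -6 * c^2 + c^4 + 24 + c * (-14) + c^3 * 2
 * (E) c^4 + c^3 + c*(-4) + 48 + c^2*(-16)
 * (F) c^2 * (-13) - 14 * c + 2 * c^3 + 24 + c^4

Expanding (c + 4) * (-1 + c) * (-3 + c) * (2 + c):
= c^2 * (-13) - 14 * c + 2 * c^3 + 24 + c^4
F) c^2 * (-13) - 14 * c + 2 * c^3 + 24 + c^4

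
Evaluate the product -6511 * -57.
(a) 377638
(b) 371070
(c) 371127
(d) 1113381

-6511 * -57 = 371127
c) 371127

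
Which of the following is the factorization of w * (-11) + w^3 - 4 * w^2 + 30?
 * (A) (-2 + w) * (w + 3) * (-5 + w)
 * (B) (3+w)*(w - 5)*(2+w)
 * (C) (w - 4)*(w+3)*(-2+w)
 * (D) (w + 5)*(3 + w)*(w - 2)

We need to factor w * (-11) + w^3 - 4 * w^2 + 30.
The factored form is (-2 + w) * (w + 3) * (-5 + w).
A) (-2 + w) * (w + 3) * (-5 + w)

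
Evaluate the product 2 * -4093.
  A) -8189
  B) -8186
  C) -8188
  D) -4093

2 * -4093 = -8186
B) -8186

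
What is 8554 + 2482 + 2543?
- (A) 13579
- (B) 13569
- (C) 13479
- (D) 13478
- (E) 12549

First: 8554 + 2482 = 11036
Then: 11036 + 2543 = 13579
A) 13579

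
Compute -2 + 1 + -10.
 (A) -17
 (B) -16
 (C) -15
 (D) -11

First: -2 + 1 = -1
Then: -1 + -10 = -11
D) -11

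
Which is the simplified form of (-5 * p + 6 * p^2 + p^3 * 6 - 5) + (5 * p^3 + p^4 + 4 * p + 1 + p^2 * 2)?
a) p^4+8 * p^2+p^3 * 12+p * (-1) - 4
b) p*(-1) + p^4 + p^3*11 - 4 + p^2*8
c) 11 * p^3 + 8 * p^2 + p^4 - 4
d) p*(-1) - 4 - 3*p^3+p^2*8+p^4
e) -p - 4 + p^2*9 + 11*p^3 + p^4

Adding the polynomials and combining like terms:
(-5*p + 6*p^2 + p^3*6 - 5) + (5*p^3 + p^4 + 4*p + 1 + p^2*2)
= p*(-1) + p^4 + p^3*11 - 4 + p^2*8
b) p*(-1) + p^4 + p^3*11 - 4 + p^2*8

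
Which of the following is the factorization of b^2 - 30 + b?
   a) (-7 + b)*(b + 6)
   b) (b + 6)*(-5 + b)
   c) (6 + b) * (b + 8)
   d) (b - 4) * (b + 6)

We need to factor b^2 - 30 + b.
The factored form is (b + 6)*(-5 + b).
b) (b + 6)*(-5 + b)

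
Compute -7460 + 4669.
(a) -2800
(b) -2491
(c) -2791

-7460 + 4669 = -2791
c) -2791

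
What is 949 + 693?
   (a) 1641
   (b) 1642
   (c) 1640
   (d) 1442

949 + 693 = 1642
b) 1642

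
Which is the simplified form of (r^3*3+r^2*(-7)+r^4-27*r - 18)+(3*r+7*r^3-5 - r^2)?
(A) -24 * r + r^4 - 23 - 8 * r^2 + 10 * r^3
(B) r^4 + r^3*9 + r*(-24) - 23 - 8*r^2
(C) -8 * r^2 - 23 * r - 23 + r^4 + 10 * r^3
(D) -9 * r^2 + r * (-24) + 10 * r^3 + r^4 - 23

Adding the polynomials and combining like terms:
(r^3*3 + r^2*(-7) + r^4 - 27*r - 18) + (3*r + 7*r^3 - 5 - r^2)
= -24 * r + r^4 - 23 - 8 * r^2 + 10 * r^3
A) -24 * r + r^4 - 23 - 8 * r^2 + 10 * r^3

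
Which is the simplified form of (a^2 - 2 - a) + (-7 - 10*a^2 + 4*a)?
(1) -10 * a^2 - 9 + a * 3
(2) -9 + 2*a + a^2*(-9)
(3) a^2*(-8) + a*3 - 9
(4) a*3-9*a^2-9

Adding the polynomials and combining like terms:
(a^2 - 2 - a) + (-7 - 10*a^2 + 4*a)
= a*3-9*a^2-9
4) a*3-9*a^2-9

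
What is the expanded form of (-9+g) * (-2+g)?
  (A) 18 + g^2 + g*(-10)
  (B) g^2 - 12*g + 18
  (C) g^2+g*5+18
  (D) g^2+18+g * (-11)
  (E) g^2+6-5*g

Expanding (-9+g) * (-2+g):
= g^2+18+g * (-11)
D) g^2+18+g * (-11)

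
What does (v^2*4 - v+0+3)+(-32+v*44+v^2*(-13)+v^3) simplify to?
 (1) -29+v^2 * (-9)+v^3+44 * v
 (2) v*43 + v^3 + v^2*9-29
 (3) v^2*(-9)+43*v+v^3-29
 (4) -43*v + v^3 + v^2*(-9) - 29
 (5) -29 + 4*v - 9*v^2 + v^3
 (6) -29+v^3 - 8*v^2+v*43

Adding the polynomials and combining like terms:
(v^2*4 - v + 0 + 3) + (-32 + v*44 + v^2*(-13) + v^3)
= v^2*(-9)+43*v+v^3-29
3) v^2*(-9)+43*v+v^3-29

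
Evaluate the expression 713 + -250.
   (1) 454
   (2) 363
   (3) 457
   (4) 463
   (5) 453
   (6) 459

713 + -250 = 463
4) 463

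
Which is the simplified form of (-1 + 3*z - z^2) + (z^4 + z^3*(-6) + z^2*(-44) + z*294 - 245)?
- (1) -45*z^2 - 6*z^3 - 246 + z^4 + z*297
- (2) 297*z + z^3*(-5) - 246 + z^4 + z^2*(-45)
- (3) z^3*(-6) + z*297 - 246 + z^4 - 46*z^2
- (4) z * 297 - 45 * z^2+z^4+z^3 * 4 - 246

Adding the polynomials and combining like terms:
(-1 + 3*z - z^2) + (z^4 + z^3*(-6) + z^2*(-44) + z*294 - 245)
= -45*z^2 - 6*z^3 - 246 + z^4 + z*297
1) -45*z^2 - 6*z^3 - 246 + z^4 + z*297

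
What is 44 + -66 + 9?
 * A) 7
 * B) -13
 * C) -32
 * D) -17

First: 44 + -66 = -22
Then: -22 + 9 = -13
B) -13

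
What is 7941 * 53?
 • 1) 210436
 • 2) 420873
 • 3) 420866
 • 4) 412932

7941 * 53 = 420873
2) 420873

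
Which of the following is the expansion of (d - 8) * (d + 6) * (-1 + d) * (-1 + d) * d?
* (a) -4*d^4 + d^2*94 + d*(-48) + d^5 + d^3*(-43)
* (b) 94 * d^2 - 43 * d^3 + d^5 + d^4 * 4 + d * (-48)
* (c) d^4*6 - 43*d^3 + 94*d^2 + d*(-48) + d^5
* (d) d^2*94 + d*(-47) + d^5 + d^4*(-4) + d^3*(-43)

Expanding (d - 8) * (d + 6) * (-1 + d) * (-1 + d) * d:
= -4*d^4 + d^2*94 + d*(-48) + d^5 + d^3*(-43)
a) -4*d^4 + d^2*94 + d*(-48) + d^5 + d^3*(-43)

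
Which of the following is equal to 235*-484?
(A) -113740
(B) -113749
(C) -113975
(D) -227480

235 * -484 = -113740
A) -113740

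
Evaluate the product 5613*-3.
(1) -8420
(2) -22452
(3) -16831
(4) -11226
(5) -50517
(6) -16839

5613 * -3 = -16839
6) -16839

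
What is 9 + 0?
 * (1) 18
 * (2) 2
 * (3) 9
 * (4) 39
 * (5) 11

9 + 0 = 9
3) 9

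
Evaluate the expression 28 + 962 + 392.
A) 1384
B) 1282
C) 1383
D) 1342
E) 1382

First: 28 + 962 = 990
Then: 990 + 392 = 1382
E) 1382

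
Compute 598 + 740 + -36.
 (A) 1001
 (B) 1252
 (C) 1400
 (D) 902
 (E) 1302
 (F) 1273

First: 598 + 740 = 1338
Then: 1338 + -36 = 1302
E) 1302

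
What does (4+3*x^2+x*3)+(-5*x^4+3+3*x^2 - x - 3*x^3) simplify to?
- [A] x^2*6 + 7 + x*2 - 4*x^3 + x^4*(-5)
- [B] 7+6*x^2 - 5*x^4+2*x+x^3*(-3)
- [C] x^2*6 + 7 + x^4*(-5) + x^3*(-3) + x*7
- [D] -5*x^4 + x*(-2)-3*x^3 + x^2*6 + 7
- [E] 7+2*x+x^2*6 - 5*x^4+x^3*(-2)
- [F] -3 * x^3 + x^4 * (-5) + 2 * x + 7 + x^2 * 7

Adding the polynomials and combining like terms:
(4 + 3*x^2 + x*3) + (-5*x^4 + 3 + 3*x^2 - x - 3*x^3)
= 7+6*x^2 - 5*x^4+2*x+x^3*(-3)
B) 7+6*x^2 - 5*x^4+2*x+x^3*(-3)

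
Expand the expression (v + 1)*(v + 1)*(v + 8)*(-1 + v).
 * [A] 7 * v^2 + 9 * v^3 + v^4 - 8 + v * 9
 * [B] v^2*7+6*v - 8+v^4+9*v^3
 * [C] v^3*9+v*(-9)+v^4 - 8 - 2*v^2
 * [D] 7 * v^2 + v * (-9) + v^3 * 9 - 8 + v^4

Expanding (v + 1)*(v + 1)*(v + 8)*(-1 + v):
= 7 * v^2 + v * (-9) + v^3 * 9 - 8 + v^4
D) 7 * v^2 + v * (-9) + v^3 * 9 - 8 + v^4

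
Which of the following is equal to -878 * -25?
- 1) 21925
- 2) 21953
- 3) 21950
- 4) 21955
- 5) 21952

-878 * -25 = 21950
3) 21950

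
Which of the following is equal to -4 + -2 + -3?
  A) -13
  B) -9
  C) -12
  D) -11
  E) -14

First: -4 + -2 = -6
Then: -6 + -3 = -9
B) -9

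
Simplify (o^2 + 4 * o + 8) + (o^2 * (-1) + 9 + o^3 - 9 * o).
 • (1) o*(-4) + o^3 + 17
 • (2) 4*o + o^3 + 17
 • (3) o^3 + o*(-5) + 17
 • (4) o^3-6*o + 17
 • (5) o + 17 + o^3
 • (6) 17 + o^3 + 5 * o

Adding the polynomials and combining like terms:
(o^2 + 4*o + 8) + (o^2*(-1) + 9 + o^3 - 9*o)
= o^3 + o*(-5) + 17
3) o^3 + o*(-5) + 17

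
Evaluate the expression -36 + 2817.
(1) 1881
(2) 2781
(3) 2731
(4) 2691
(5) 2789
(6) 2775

-36 + 2817 = 2781
2) 2781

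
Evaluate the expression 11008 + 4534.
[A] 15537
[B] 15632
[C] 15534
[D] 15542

11008 + 4534 = 15542
D) 15542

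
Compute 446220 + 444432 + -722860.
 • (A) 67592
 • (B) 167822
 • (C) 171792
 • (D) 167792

First: 446220 + 444432 = 890652
Then: 890652 + -722860 = 167792
D) 167792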